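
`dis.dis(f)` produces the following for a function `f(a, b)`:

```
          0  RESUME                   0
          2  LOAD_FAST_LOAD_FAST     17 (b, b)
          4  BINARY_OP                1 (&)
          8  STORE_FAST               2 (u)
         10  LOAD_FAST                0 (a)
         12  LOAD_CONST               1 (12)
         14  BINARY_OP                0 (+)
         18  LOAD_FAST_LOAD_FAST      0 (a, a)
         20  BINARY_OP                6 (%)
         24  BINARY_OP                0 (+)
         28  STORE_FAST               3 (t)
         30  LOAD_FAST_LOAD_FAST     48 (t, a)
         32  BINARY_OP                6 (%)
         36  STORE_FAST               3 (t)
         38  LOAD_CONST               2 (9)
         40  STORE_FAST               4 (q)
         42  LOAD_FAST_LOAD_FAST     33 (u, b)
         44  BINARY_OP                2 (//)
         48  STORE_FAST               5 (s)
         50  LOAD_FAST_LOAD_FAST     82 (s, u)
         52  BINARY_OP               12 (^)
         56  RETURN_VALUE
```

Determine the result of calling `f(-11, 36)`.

37

LOAD_FAST_LOAD_FAST b,b → push 36,36. Stack: [36, 36]
BINARY_OP & → 36 & 36 = 36. Stack: [36]
STORE_FAST u → u=36. Stack: []
LOAD_FAST a → push -11. Stack: [-11]
LOAD_CONST → push 12. Stack: [-11, 12]
BINARY_OP + → -11 + 12 = 1. Stack: [1]
LOAD_FAST_LOAD_FAST a,a → push -11,-11. Stack: [1, -11, -11]
BINARY_OP % → -11 % -11 = 0. Stack: [1, 0]
BINARY_OP + → 1 + 0 = 1. Stack: [1]
STORE_FAST t → t=1. Stack: []
LOAD_FAST_LOAD_FAST t,a → push 1,-11. Stack: [1, -11]
BINARY_OP % → 1 % -11 = -10. Stack: [-10]
STORE_FAST t → t=-10. Stack: []
LOAD_CONST → push 9. Stack: [9]
STORE_FAST q → q=9. Stack: []
LOAD_FAST_LOAD_FAST u,b → push 36,36. Stack: [36, 36]
BINARY_OP // → 36 // 36 = 1. Stack: [1]
STORE_FAST s → s=1. Stack: []
LOAD_FAST_LOAD_FAST s,u → push 1,36. Stack: [1, 36]
BINARY_OP ^ → 1 ^ 36 = 37. Stack: [37]
RETURN_VALUE → return 37.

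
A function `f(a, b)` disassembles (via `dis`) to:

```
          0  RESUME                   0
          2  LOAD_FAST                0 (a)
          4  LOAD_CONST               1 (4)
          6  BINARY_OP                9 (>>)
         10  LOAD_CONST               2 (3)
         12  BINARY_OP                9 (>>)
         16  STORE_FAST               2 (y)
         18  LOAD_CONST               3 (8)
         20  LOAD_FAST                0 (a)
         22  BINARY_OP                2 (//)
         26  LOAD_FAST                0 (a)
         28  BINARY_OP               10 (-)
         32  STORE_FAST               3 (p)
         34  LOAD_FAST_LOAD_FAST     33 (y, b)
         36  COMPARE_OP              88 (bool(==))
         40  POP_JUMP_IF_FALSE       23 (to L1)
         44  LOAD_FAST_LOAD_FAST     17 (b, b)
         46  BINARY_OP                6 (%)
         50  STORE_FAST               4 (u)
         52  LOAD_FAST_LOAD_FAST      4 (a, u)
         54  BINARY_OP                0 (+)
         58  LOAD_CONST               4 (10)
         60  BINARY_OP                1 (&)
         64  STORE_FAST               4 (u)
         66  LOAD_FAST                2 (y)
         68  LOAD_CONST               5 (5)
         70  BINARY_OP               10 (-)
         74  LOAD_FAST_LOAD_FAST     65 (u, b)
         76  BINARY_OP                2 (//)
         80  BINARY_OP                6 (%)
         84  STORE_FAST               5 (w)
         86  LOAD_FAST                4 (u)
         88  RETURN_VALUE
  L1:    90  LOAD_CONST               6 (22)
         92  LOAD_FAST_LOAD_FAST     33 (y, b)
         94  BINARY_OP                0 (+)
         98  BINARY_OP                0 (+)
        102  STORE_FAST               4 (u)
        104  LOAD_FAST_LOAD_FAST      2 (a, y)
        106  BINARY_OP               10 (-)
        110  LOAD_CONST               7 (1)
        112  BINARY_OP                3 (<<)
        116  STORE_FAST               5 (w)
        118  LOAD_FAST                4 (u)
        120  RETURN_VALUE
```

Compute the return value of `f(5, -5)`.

LOAD_FAST a → push 5. Stack: [5]
LOAD_CONST → push 4. Stack: [5, 4]
BINARY_OP >> → 5 >> 4 = 0. Stack: [0]
LOAD_CONST → push 3. Stack: [0, 3]
BINARY_OP >> → 0 >> 3 = 0. Stack: [0]
STORE_FAST y → y=0. Stack: []
LOAD_CONST → push 8. Stack: [8]
LOAD_FAST a → push 5. Stack: [8, 5]
BINARY_OP // → 8 // 5 = 1. Stack: [1]
LOAD_FAST a → push 5. Stack: [1, 5]
BINARY_OP - → 1 - 5 = -4. Stack: [-4]
STORE_FAST p → p=-4. Stack: []
LOAD_FAST_LOAD_FAST y,b → push 0,-5. Stack: [0, -5]
COMPARE_OP bool(==) → 0 vs -5 = False. Stack: [False]
POP_JUMP_IF_FALSE → pop False; jump. Stack: []
LOAD_CONST → push 22. Stack: [22]
LOAD_FAST_LOAD_FAST y,b → push 0,-5. Stack: [22, 0, -5]
BINARY_OP + → 0 + -5 = -5. Stack: [22, -5]
BINARY_OP + → 22 + -5 = 17. Stack: [17]
STORE_FAST u → u=17. Stack: []
LOAD_FAST_LOAD_FAST a,y → push 5,0. Stack: [5, 0]
BINARY_OP - → 5 - 0 = 5. Stack: [5]
LOAD_CONST → push 1. Stack: [5, 1]
BINARY_OP << → 5 << 1 = 10. Stack: [10]
STORE_FAST w → w=10. Stack: []
LOAD_FAST u → push 17. Stack: [17]
RETURN_VALUE → return 17.

17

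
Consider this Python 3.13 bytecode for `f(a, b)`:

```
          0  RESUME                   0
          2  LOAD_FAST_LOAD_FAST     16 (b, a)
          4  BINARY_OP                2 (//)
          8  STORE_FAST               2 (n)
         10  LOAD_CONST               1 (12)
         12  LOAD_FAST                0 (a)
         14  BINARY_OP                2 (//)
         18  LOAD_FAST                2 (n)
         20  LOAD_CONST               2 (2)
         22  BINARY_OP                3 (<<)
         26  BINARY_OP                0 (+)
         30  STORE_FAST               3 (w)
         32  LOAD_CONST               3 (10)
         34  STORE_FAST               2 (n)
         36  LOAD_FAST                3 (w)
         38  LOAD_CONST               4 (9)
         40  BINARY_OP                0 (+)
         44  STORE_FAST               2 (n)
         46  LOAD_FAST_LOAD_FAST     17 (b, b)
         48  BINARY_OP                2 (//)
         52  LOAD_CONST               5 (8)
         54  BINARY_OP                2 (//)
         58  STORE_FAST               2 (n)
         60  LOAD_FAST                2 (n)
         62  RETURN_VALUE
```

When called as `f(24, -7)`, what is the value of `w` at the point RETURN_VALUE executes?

-4

LOAD_FAST_LOAD_FAST b,a → push -7,24. Stack: [-7, 24]
BINARY_OP // → -7 // 24 = -1. Stack: [-1]
STORE_FAST n → n=-1. Stack: []
LOAD_CONST → push 12. Stack: [12]
LOAD_FAST a → push 24. Stack: [12, 24]
BINARY_OP // → 12 // 24 = 0. Stack: [0]
LOAD_FAST n → push -1. Stack: [0, -1]
LOAD_CONST → push 2. Stack: [0, -1, 2]
BINARY_OP << → -1 << 2 = -4. Stack: [0, -4]
BINARY_OP + → 0 + -4 = -4. Stack: [-4]
STORE_FAST w → w=-4. Stack: []
LOAD_CONST → push 10. Stack: [10]
STORE_FAST n → n=10. Stack: []
LOAD_FAST w → push -4. Stack: [-4]
LOAD_CONST → push 9. Stack: [-4, 9]
BINARY_OP + → -4 + 9 = 5. Stack: [5]
STORE_FAST n → n=5. Stack: []
LOAD_FAST_LOAD_FAST b,b → push -7,-7. Stack: [-7, -7]
BINARY_OP // → -7 // -7 = 1. Stack: [1]
LOAD_CONST → push 8. Stack: [1, 8]
BINARY_OP // → 1 // 8 = 0. Stack: [0]
STORE_FAST n → n=0. Stack: []
LOAD_FAST n → push 0. Stack: [0]
RETURN_VALUE → return 0.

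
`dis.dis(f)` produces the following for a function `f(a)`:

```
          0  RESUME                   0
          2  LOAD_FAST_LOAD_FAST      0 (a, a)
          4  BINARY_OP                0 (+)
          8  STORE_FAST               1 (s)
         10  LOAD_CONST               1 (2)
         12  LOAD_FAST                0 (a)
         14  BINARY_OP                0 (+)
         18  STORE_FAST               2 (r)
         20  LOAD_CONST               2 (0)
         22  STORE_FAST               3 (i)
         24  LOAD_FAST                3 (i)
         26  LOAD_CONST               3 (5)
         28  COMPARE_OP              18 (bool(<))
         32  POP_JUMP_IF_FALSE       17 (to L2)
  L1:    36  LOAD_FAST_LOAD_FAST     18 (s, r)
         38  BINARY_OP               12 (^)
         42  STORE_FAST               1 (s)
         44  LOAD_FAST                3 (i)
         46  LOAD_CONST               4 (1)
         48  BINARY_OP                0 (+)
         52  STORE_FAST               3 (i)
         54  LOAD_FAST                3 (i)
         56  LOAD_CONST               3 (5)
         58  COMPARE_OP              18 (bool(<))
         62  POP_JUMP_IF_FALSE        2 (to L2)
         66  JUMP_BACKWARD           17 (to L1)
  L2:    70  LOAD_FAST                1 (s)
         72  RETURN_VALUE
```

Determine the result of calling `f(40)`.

LOAD_FAST_LOAD_FAST a,a → push 40,40
BINARY_OP + → 40 + 40 = 80
STORE_FAST s → s=80
LOAD_CONST → push 2
LOAD_FAST a → push 40
BINARY_OP + → 2 + 40 = 42
STORE_FAST r → r=42
LOAD_CONST → push 0
STORE_FAST i → i=0
LOAD_FAST i → push 0
LOAD_CONST → push 5
COMPARE_OP bool(<) → 0 vs 5 = True
POP_JUMP_IF_FALSE → pop True; no jump
LOAD_FAST_LOAD_FAST s,r → push 80,42
BINARY_OP ^ → 80 ^ 42 = 122
STORE_FAST s → s=122
LOAD_FAST i → push 0
LOAD_CONST → push 1
BINARY_OP + → 0 + 1 = 1
STORE_FAST i → i=1
LOAD_FAST i → push 1
LOAD_CONST → push 5
COMPARE_OP bool(<) → 1 vs 5 = True
POP_JUMP_IF_FALSE → pop True; no jump
LOAD_FAST_LOAD_FAST s,r → push 122,42
BINARY_OP ^ → 122 ^ 42 = 80
STORE_FAST s → s=80
LOAD_FAST i → push 1
LOAD_CONST → push 1
BINARY_OP + → 1 + 1 = 2
STORE_FAST i → i=2
LOAD_FAST i → push 2
LOAD_CONST → push 5
COMPARE_OP bool(<) → 2 vs 5 = True
POP_JUMP_IF_FALSE → pop True; no jump
LOAD_FAST_LOAD_FAST s,r → push 80,42
BINARY_OP ^ → 80 ^ 42 = 122
STORE_FAST s → s=122
LOAD_FAST i → push 2
LOAD_CONST → push 1
BINARY_OP + → 2 + 1 = 3
STORE_FAST i → i=3
LOAD_FAST i → push 3
LOAD_CONST → push 5
COMPARE_OP bool(<) → 3 vs 5 = True
POP_JUMP_IF_FALSE → pop True; no jump
LOAD_FAST_LOAD_FAST s,r → push 122,42
BINARY_OP ^ → 122 ^ 42 = 80
STORE_FAST s → s=80
LOAD_FAST i → push 3
LOAD_CONST → push 1
BINARY_OP + → 3 + 1 = 4
STORE_FAST i → i=4
LOAD_FAST i → push 4
LOAD_CONST → push 5
COMPARE_OP bool(<) → 4 vs 5 = True
POP_JUMP_IF_FALSE → pop True; no jump
LOAD_FAST_LOAD_FAST s,r → push 80,42
BINARY_OP ^ → 80 ^ 42 = 122
STORE_FAST s → s=122
LOAD_FAST i → push 4
LOAD_CONST → push 1
BINARY_OP + → 4 + 1 = 5
STORE_FAST i → i=5
LOAD_FAST i → push 5
LOAD_CONST → push 5
COMPARE_OP bool(<) → 5 vs 5 = False
POP_JUMP_IF_FALSE → pop False; jump
LOAD_FAST s → push 122
RETURN_VALUE → return 122.

122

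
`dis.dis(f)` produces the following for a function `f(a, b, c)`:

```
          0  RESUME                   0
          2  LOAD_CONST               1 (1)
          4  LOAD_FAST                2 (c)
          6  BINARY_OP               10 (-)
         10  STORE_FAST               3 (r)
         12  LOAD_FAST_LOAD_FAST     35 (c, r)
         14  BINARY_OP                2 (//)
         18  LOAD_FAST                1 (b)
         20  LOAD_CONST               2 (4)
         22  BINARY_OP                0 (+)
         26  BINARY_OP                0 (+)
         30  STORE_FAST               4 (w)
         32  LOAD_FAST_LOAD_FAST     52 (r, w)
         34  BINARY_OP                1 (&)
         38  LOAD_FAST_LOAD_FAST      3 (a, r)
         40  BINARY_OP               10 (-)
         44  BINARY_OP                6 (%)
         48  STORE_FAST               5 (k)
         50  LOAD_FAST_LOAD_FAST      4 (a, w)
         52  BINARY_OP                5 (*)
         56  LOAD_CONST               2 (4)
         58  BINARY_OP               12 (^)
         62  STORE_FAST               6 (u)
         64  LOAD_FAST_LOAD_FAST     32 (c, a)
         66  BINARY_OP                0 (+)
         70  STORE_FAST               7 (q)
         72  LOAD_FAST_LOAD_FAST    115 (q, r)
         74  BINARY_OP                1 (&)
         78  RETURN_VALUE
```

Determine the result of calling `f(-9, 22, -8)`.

LOAD_CONST → push 1. Stack: [1]
LOAD_FAST c → push -8. Stack: [1, -8]
BINARY_OP - → 1 - -8 = 9. Stack: [9]
STORE_FAST r → r=9. Stack: []
LOAD_FAST_LOAD_FAST c,r → push -8,9. Stack: [-8, 9]
BINARY_OP // → -8 // 9 = -1. Stack: [-1]
LOAD_FAST b → push 22. Stack: [-1, 22]
LOAD_CONST → push 4. Stack: [-1, 22, 4]
BINARY_OP + → 22 + 4 = 26. Stack: [-1, 26]
BINARY_OP + → -1 + 26 = 25. Stack: [25]
STORE_FAST w → w=25. Stack: []
LOAD_FAST_LOAD_FAST r,w → push 9,25. Stack: [9, 25]
BINARY_OP & → 9 & 25 = 9. Stack: [9]
LOAD_FAST_LOAD_FAST a,r → push -9,9. Stack: [9, -9, 9]
BINARY_OP - → -9 - 9 = -18. Stack: [9, -18]
BINARY_OP % → 9 % -18 = -9. Stack: [-9]
STORE_FAST k → k=-9. Stack: []
LOAD_FAST_LOAD_FAST a,w → push -9,25. Stack: [-9, 25]
BINARY_OP * → -9 * 25 = -225. Stack: [-225]
LOAD_CONST → push 4. Stack: [-225, 4]
BINARY_OP ^ → -225 ^ 4 = -229. Stack: [-229]
STORE_FAST u → u=-229. Stack: []
LOAD_FAST_LOAD_FAST c,a → push -8,-9. Stack: [-8, -9]
BINARY_OP + → -8 + -9 = -17. Stack: [-17]
STORE_FAST q → q=-17. Stack: []
LOAD_FAST_LOAD_FAST q,r → push -17,9. Stack: [-17, 9]
BINARY_OP & → -17 & 9 = 9. Stack: [9]
RETURN_VALUE → return 9.

9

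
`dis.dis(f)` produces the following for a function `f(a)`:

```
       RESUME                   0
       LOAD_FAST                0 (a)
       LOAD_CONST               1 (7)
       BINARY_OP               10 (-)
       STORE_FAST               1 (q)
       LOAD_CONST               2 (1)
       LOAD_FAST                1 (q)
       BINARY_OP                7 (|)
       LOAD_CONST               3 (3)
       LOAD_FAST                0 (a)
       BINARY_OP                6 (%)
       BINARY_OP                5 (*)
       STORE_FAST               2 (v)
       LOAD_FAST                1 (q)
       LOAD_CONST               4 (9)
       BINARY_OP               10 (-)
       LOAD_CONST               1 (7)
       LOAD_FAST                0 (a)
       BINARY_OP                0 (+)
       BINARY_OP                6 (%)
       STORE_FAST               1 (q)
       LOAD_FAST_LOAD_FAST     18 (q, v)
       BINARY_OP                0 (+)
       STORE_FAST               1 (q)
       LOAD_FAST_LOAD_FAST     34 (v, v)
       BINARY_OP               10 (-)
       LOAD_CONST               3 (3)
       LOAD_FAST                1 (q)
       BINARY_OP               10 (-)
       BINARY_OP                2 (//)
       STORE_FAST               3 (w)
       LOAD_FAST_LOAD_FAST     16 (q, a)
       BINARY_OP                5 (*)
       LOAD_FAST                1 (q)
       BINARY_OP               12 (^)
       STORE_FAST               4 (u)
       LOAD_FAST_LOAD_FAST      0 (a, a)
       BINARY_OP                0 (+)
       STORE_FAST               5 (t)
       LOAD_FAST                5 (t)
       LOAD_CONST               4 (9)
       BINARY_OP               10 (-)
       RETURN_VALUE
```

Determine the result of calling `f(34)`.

59

LOAD_FAST a → push 34. Stack: [34]
LOAD_CONST → push 7. Stack: [34, 7]
BINARY_OP - → 34 - 7 = 27. Stack: [27]
STORE_FAST q → q=27. Stack: []
LOAD_CONST → push 1. Stack: [1]
LOAD_FAST q → push 27. Stack: [1, 27]
BINARY_OP | → 1 | 27 = 27. Stack: [27]
LOAD_CONST → push 3. Stack: [27, 3]
LOAD_FAST a → push 34. Stack: [27, 3, 34]
BINARY_OP % → 3 % 34 = 3. Stack: [27, 3]
BINARY_OP * → 27 * 3 = 81. Stack: [81]
STORE_FAST v → v=81. Stack: []
LOAD_FAST q → push 27. Stack: [27]
LOAD_CONST → push 9. Stack: [27, 9]
BINARY_OP - → 27 - 9 = 18. Stack: [18]
LOAD_CONST → push 7. Stack: [18, 7]
LOAD_FAST a → push 34. Stack: [18, 7, 34]
BINARY_OP + → 7 + 34 = 41. Stack: [18, 41]
BINARY_OP % → 18 % 41 = 18. Stack: [18]
STORE_FAST q → q=18. Stack: []
LOAD_FAST_LOAD_FAST q,v → push 18,81. Stack: [18, 81]
BINARY_OP + → 18 + 81 = 99. Stack: [99]
STORE_FAST q → q=99. Stack: []
LOAD_FAST_LOAD_FAST v,v → push 81,81. Stack: [81, 81]
BINARY_OP - → 81 - 81 = 0. Stack: [0]
LOAD_CONST → push 3. Stack: [0, 3]
LOAD_FAST q → push 99. Stack: [0, 3, 99]
BINARY_OP - → 3 - 99 = -96. Stack: [0, -96]
BINARY_OP // → 0 // -96 = 0. Stack: [0]
STORE_FAST w → w=0. Stack: []
LOAD_FAST_LOAD_FAST q,a → push 99,34. Stack: [99, 34]
BINARY_OP * → 99 * 34 = 3366. Stack: [3366]
LOAD_FAST q → push 99. Stack: [3366, 99]
BINARY_OP ^ → 3366 ^ 99 = 3397. Stack: [3397]
STORE_FAST u → u=3397. Stack: []
LOAD_FAST_LOAD_FAST a,a → push 34,34. Stack: [34, 34]
BINARY_OP + → 34 + 34 = 68. Stack: [68]
STORE_FAST t → t=68. Stack: []
LOAD_FAST t → push 68. Stack: [68]
LOAD_CONST → push 9. Stack: [68, 9]
BINARY_OP - → 68 - 9 = 59. Stack: [59]
RETURN_VALUE → return 59.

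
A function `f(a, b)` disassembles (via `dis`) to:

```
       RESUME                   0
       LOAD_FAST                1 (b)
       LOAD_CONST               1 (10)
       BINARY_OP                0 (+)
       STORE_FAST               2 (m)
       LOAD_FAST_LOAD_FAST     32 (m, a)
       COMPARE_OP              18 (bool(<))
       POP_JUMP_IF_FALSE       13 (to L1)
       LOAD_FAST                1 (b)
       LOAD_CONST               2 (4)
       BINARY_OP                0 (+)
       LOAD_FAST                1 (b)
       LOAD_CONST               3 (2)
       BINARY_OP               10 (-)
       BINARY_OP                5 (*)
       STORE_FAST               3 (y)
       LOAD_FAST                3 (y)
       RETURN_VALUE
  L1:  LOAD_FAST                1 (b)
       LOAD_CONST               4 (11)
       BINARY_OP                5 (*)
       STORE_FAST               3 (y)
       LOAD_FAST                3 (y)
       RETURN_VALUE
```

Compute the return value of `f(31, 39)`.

LOAD_FAST b → push 39. Stack: [39]
LOAD_CONST → push 10. Stack: [39, 10]
BINARY_OP + → 39 + 10 = 49. Stack: [49]
STORE_FAST m → m=49. Stack: []
LOAD_FAST_LOAD_FAST m,a → push 49,31. Stack: [49, 31]
COMPARE_OP bool(<) → 49 vs 31 = False. Stack: [False]
POP_JUMP_IF_FALSE → pop False; jump. Stack: []
LOAD_FAST b → push 39. Stack: [39]
LOAD_CONST → push 11. Stack: [39, 11]
BINARY_OP * → 39 * 11 = 429. Stack: [429]
STORE_FAST y → y=429. Stack: []
LOAD_FAST y → push 429. Stack: [429]
RETURN_VALUE → return 429.

429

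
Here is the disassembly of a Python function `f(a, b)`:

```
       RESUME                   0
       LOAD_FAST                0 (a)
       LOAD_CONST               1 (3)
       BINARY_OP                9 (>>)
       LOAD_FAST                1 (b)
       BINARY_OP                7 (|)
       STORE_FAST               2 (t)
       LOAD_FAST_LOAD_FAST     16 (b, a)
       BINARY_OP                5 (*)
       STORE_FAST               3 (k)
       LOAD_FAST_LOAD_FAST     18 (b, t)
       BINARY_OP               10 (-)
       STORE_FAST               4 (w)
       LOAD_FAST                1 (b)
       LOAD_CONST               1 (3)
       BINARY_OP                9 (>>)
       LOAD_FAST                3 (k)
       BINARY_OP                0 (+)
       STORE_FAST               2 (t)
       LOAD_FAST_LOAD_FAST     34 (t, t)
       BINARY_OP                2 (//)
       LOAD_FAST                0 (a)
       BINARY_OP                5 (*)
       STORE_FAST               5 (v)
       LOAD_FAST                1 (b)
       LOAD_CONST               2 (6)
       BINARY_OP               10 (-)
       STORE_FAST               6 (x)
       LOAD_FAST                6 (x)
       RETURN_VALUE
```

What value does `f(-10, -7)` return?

-13

LOAD_FAST a → push -10. Stack: [-10]
LOAD_CONST → push 3. Stack: [-10, 3]
BINARY_OP >> → -10 >> 3 = -2. Stack: [-2]
LOAD_FAST b → push -7. Stack: [-2, -7]
BINARY_OP | → -2 | -7 = -1. Stack: [-1]
STORE_FAST t → t=-1. Stack: []
LOAD_FAST_LOAD_FAST b,a → push -7,-10. Stack: [-7, -10]
BINARY_OP * → -7 * -10 = 70. Stack: [70]
STORE_FAST k → k=70. Stack: []
LOAD_FAST_LOAD_FAST b,t → push -7,-1. Stack: [-7, -1]
BINARY_OP - → -7 - -1 = -6. Stack: [-6]
STORE_FAST w → w=-6. Stack: []
LOAD_FAST b → push -7. Stack: [-7]
LOAD_CONST → push 3. Stack: [-7, 3]
BINARY_OP >> → -7 >> 3 = -1. Stack: [-1]
LOAD_FAST k → push 70. Stack: [-1, 70]
BINARY_OP + → -1 + 70 = 69. Stack: [69]
STORE_FAST t → t=69. Stack: []
LOAD_FAST_LOAD_FAST t,t → push 69,69. Stack: [69, 69]
BINARY_OP // → 69 // 69 = 1. Stack: [1]
LOAD_FAST a → push -10. Stack: [1, -10]
BINARY_OP * → 1 * -10 = -10. Stack: [-10]
STORE_FAST v → v=-10. Stack: []
LOAD_FAST b → push -7. Stack: [-7]
LOAD_CONST → push 6. Stack: [-7, 6]
BINARY_OP - → -7 - 6 = -13. Stack: [-13]
STORE_FAST x → x=-13. Stack: []
LOAD_FAST x → push -13. Stack: [-13]
RETURN_VALUE → return -13.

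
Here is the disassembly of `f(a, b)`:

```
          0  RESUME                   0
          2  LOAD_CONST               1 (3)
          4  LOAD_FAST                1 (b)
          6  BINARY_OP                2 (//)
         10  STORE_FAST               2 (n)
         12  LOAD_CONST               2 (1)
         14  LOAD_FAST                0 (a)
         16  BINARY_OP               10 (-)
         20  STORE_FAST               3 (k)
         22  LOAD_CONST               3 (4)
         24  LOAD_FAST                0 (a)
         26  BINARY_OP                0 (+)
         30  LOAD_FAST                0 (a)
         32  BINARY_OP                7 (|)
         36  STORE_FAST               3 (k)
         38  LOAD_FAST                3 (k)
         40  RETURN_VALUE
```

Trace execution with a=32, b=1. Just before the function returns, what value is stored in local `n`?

LOAD_CONST → push 3. Stack: [3]
LOAD_FAST b → push 1. Stack: [3, 1]
BINARY_OP // → 3 // 1 = 3. Stack: [3]
STORE_FAST n → n=3. Stack: []
LOAD_CONST → push 1. Stack: [1]
LOAD_FAST a → push 32. Stack: [1, 32]
BINARY_OP - → 1 - 32 = -31. Stack: [-31]
STORE_FAST k → k=-31. Stack: []
LOAD_CONST → push 4. Stack: [4]
LOAD_FAST a → push 32. Stack: [4, 32]
BINARY_OP + → 4 + 32 = 36. Stack: [36]
LOAD_FAST a → push 32. Stack: [36, 32]
BINARY_OP | → 36 | 32 = 36. Stack: [36]
STORE_FAST k → k=36. Stack: []
LOAD_FAST k → push 36. Stack: [36]
RETURN_VALUE → return 36.

3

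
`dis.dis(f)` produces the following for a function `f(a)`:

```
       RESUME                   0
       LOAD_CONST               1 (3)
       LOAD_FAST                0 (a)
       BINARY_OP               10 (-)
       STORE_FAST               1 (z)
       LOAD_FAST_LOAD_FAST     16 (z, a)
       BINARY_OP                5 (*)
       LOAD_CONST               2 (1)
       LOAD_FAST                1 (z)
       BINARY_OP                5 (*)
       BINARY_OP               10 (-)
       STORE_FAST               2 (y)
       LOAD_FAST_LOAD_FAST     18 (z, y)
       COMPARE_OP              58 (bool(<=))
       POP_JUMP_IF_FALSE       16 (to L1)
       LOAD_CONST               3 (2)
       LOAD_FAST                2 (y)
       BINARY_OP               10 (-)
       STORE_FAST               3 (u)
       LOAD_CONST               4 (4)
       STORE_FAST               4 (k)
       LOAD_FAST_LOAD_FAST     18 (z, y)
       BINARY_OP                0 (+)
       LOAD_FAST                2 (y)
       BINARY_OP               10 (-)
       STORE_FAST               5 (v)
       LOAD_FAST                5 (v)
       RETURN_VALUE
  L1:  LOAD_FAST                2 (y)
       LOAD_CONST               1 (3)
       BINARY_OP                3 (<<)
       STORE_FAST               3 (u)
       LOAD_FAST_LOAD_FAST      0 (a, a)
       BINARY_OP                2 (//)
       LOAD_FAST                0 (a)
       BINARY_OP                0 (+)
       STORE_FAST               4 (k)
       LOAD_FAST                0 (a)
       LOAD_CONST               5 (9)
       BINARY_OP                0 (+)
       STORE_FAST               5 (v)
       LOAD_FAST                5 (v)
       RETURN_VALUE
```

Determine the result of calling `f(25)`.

34

LOAD_CONST → push 3. Stack: [3]
LOAD_FAST a → push 25. Stack: [3, 25]
BINARY_OP - → 3 - 25 = -22. Stack: [-22]
STORE_FAST z → z=-22. Stack: []
LOAD_FAST_LOAD_FAST z,a → push -22,25. Stack: [-22, 25]
BINARY_OP * → -22 * 25 = -550. Stack: [-550]
LOAD_CONST → push 1. Stack: [-550, 1]
LOAD_FAST z → push -22. Stack: [-550, 1, -22]
BINARY_OP * → 1 * -22 = -22. Stack: [-550, -22]
BINARY_OP - → -550 - -22 = -528. Stack: [-528]
STORE_FAST y → y=-528. Stack: []
LOAD_FAST_LOAD_FAST z,y → push -22,-528. Stack: [-22, -528]
COMPARE_OP bool(<=) → -22 vs -528 = False. Stack: [False]
POP_JUMP_IF_FALSE → pop False; jump. Stack: []
LOAD_FAST y → push -528. Stack: [-528]
LOAD_CONST → push 3. Stack: [-528, 3]
BINARY_OP << → -528 << 3 = -4224. Stack: [-4224]
STORE_FAST u → u=-4224. Stack: []
LOAD_FAST_LOAD_FAST a,a → push 25,25. Stack: [25, 25]
BINARY_OP // → 25 // 25 = 1. Stack: [1]
LOAD_FAST a → push 25. Stack: [1, 25]
BINARY_OP + → 1 + 25 = 26. Stack: [26]
STORE_FAST k → k=26. Stack: []
LOAD_FAST a → push 25. Stack: [25]
LOAD_CONST → push 9. Stack: [25, 9]
BINARY_OP + → 25 + 9 = 34. Stack: [34]
STORE_FAST v → v=34. Stack: []
LOAD_FAST v → push 34. Stack: [34]
RETURN_VALUE → return 34.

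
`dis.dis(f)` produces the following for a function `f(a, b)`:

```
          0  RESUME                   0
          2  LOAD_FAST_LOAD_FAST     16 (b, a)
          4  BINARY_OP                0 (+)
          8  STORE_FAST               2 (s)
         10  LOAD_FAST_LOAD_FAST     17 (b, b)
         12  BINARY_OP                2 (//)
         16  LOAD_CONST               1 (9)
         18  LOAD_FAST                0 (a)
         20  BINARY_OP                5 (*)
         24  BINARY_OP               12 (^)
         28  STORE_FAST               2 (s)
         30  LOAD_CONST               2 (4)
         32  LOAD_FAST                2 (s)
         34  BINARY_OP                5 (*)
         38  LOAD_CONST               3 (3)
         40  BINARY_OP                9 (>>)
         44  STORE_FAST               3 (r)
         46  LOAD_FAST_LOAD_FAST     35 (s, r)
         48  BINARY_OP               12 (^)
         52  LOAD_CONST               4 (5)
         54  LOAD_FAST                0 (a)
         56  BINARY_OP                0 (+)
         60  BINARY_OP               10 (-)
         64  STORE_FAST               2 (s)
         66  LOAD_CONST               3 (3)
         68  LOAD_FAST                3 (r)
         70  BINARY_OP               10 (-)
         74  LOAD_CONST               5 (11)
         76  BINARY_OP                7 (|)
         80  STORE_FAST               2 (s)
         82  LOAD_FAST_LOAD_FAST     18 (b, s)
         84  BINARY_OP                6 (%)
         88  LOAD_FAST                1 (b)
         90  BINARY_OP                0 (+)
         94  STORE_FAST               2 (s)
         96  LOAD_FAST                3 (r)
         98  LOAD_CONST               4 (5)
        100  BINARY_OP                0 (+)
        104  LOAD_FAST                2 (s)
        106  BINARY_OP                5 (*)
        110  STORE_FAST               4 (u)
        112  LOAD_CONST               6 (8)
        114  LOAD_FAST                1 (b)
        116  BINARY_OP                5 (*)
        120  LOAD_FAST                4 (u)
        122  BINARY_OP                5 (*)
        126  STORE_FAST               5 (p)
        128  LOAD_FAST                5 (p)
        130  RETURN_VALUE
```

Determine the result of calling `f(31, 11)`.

LOAD_FAST_LOAD_FAST b,a → push 11,31. Stack: [11, 31]
BINARY_OP + → 11 + 31 = 42. Stack: [42]
STORE_FAST s → s=42. Stack: []
LOAD_FAST_LOAD_FAST b,b → push 11,11. Stack: [11, 11]
BINARY_OP // → 11 // 11 = 1. Stack: [1]
LOAD_CONST → push 9. Stack: [1, 9]
LOAD_FAST a → push 31. Stack: [1, 9, 31]
BINARY_OP * → 9 * 31 = 279. Stack: [1, 279]
BINARY_OP ^ → 1 ^ 279 = 278. Stack: [278]
STORE_FAST s → s=278. Stack: []
LOAD_CONST → push 4. Stack: [4]
LOAD_FAST s → push 278. Stack: [4, 278]
BINARY_OP * → 4 * 278 = 1112. Stack: [1112]
LOAD_CONST → push 3. Stack: [1112, 3]
BINARY_OP >> → 1112 >> 3 = 139. Stack: [139]
STORE_FAST r → r=139. Stack: []
LOAD_FAST_LOAD_FAST s,r → push 278,139. Stack: [278, 139]
BINARY_OP ^ → 278 ^ 139 = 413. Stack: [413]
LOAD_CONST → push 5. Stack: [413, 5]
LOAD_FAST a → push 31. Stack: [413, 5, 31]
BINARY_OP + → 5 + 31 = 36. Stack: [413, 36]
BINARY_OP - → 413 - 36 = 377. Stack: [377]
STORE_FAST s → s=377. Stack: []
LOAD_CONST → push 3. Stack: [3]
LOAD_FAST r → push 139. Stack: [3, 139]
BINARY_OP - → 3 - 139 = -136. Stack: [-136]
LOAD_CONST → push 11. Stack: [-136, 11]
BINARY_OP | → -136 | 11 = -133. Stack: [-133]
STORE_FAST s → s=-133. Stack: []
LOAD_FAST_LOAD_FAST b,s → push 11,-133. Stack: [11, -133]
BINARY_OP % → 11 % -133 = -122. Stack: [-122]
LOAD_FAST b → push 11. Stack: [-122, 11]
BINARY_OP + → -122 + 11 = -111. Stack: [-111]
STORE_FAST s → s=-111. Stack: []
LOAD_FAST r → push 139. Stack: [139]
LOAD_CONST → push 5. Stack: [139, 5]
BINARY_OP + → 139 + 5 = 144. Stack: [144]
LOAD_FAST s → push -111. Stack: [144, -111]
BINARY_OP * → 144 * -111 = -15984. Stack: [-15984]
STORE_FAST u → u=-15984. Stack: []
LOAD_CONST → push 8. Stack: [8]
LOAD_FAST b → push 11. Stack: [8, 11]
BINARY_OP * → 8 * 11 = 88. Stack: [88]
LOAD_FAST u → push -15984. Stack: [88, -15984]
BINARY_OP * → 88 * -15984 = -1406592. Stack: [-1406592]
STORE_FAST p → p=-1406592. Stack: []
LOAD_FAST p → push -1406592. Stack: [-1406592]
RETURN_VALUE → return -1406592.

-1406592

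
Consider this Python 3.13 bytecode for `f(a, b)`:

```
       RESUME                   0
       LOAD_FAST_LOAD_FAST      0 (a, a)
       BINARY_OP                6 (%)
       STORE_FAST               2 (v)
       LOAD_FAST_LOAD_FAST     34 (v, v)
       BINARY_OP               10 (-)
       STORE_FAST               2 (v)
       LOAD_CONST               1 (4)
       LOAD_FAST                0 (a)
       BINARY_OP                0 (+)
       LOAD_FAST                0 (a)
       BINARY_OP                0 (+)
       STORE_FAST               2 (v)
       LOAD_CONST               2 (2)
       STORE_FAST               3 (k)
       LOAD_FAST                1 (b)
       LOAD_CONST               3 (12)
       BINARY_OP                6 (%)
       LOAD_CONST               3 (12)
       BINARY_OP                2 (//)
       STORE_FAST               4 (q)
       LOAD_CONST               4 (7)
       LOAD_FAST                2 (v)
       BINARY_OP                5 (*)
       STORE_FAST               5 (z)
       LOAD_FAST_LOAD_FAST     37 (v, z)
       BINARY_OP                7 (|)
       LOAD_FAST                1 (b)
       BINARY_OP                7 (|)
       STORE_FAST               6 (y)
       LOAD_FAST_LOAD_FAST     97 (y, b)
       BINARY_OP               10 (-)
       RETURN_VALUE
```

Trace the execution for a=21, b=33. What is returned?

334

LOAD_FAST_LOAD_FAST a,a → push 21,21. Stack: [21, 21]
BINARY_OP % → 21 % 21 = 0. Stack: [0]
STORE_FAST v → v=0. Stack: []
LOAD_FAST_LOAD_FAST v,v → push 0,0. Stack: [0, 0]
BINARY_OP - → 0 - 0 = 0. Stack: [0]
STORE_FAST v → v=0. Stack: []
LOAD_CONST → push 4. Stack: [4]
LOAD_FAST a → push 21. Stack: [4, 21]
BINARY_OP + → 4 + 21 = 25. Stack: [25]
LOAD_FAST a → push 21. Stack: [25, 21]
BINARY_OP + → 25 + 21 = 46. Stack: [46]
STORE_FAST v → v=46. Stack: []
LOAD_CONST → push 2. Stack: [2]
STORE_FAST k → k=2. Stack: []
LOAD_FAST b → push 33. Stack: [33]
LOAD_CONST → push 12. Stack: [33, 12]
BINARY_OP % → 33 % 12 = 9. Stack: [9]
LOAD_CONST → push 12. Stack: [9, 12]
BINARY_OP // → 9 // 12 = 0. Stack: [0]
STORE_FAST q → q=0. Stack: []
LOAD_CONST → push 7. Stack: [7]
LOAD_FAST v → push 46. Stack: [7, 46]
BINARY_OP * → 7 * 46 = 322. Stack: [322]
STORE_FAST z → z=322. Stack: []
LOAD_FAST_LOAD_FAST v,z → push 46,322. Stack: [46, 322]
BINARY_OP | → 46 | 322 = 366. Stack: [366]
LOAD_FAST b → push 33. Stack: [366, 33]
BINARY_OP | → 366 | 33 = 367. Stack: [367]
STORE_FAST y → y=367. Stack: []
LOAD_FAST_LOAD_FAST y,b → push 367,33. Stack: [367, 33]
BINARY_OP - → 367 - 33 = 334. Stack: [334]
RETURN_VALUE → return 334.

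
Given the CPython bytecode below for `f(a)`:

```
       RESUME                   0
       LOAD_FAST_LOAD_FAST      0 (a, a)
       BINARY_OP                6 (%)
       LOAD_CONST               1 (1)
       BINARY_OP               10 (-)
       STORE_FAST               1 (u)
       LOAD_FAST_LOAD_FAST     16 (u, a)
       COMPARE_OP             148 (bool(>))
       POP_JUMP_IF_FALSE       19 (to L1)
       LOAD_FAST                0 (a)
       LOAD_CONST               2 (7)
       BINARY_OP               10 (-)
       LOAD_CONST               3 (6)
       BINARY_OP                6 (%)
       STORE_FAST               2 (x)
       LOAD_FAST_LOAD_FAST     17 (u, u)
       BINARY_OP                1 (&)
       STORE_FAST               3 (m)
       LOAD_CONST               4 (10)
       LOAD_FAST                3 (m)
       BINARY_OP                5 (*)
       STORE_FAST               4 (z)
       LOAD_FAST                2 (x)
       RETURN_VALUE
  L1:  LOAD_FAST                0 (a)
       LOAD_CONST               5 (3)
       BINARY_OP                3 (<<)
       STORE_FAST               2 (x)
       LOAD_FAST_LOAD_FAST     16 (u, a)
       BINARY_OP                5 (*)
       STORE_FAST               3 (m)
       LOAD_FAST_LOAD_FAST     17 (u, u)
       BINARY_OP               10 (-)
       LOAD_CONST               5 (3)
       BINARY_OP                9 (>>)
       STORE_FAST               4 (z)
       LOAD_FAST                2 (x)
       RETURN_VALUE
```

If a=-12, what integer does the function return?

5

LOAD_FAST_LOAD_FAST a,a → push -12,-12. Stack: [-12, -12]
BINARY_OP % → -12 % -12 = 0. Stack: [0]
LOAD_CONST → push 1. Stack: [0, 1]
BINARY_OP - → 0 - 1 = -1. Stack: [-1]
STORE_FAST u → u=-1. Stack: []
LOAD_FAST_LOAD_FAST u,a → push -1,-12. Stack: [-1, -12]
COMPARE_OP bool(>) → -1 vs -12 = True. Stack: [True]
POP_JUMP_IF_FALSE → pop True; no jump. Stack: []
LOAD_FAST a → push -12. Stack: [-12]
LOAD_CONST → push 7. Stack: [-12, 7]
BINARY_OP - → -12 - 7 = -19. Stack: [-19]
LOAD_CONST → push 6. Stack: [-19, 6]
BINARY_OP % → -19 % 6 = 5. Stack: [5]
STORE_FAST x → x=5. Stack: []
LOAD_FAST_LOAD_FAST u,u → push -1,-1. Stack: [-1, -1]
BINARY_OP & → -1 & -1 = -1. Stack: [-1]
STORE_FAST m → m=-1. Stack: []
LOAD_CONST → push 10. Stack: [10]
LOAD_FAST m → push -1. Stack: [10, -1]
BINARY_OP * → 10 * -1 = -10. Stack: [-10]
STORE_FAST z → z=-10. Stack: []
LOAD_FAST x → push 5. Stack: [5]
RETURN_VALUE → return 5.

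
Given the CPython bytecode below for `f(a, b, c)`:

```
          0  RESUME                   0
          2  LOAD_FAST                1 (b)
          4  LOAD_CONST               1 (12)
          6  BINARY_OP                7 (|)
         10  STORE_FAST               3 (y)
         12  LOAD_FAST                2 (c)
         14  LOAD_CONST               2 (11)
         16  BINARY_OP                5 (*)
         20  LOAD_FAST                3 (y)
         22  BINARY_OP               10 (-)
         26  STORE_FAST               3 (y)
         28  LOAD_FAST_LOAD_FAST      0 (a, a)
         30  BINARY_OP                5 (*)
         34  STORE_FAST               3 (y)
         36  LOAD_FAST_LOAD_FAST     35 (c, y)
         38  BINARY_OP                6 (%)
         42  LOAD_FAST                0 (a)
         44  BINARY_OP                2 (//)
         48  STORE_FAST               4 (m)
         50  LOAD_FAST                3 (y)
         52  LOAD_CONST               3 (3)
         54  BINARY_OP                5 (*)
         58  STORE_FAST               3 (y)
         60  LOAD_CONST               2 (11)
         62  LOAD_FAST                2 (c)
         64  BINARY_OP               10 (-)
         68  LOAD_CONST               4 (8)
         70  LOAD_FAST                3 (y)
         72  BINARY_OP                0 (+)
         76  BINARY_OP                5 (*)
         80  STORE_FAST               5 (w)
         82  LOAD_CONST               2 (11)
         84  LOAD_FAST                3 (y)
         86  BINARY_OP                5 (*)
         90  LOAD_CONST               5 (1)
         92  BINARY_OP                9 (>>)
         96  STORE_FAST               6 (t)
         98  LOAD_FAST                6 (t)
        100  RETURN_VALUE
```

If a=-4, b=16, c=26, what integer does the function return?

264

LOAD_FAST b → push 16. Stack: [16]
LOAD_CONST → push 12. Stack: [16, 12]
BINARY_OP | → 16 | 12 = 28. Stack: [28]
STORE_FAST y → y=28. Stack: []
LOAD_FAST c → push 26. Stack: [26]
LOAD_CONST → push 11. Stack: [26, 11]
BINARY_OP * → 26 * 11 = 286. Stack: [286]
LOAD_FAST y → push 28. Stack: [286, 28]
BINARY_OP - → 286 - 28 = 258. Stack: [258]
STORE_FAST y → y=258. Stack: []
LOAD_FAST_LOAD_FAST a,a → push -4,-4. Stack: [-4, -4]
BINARY_OP * → -4 * -4 = 16. Stack: [16]
STORE_FAST y → y=16. Stack: []
LOAD_FAST_LOAD_FAST c,y → push 26,16. Stack: [26, 16]
BINARY_OP % → 26 % 16 = 10. Stack: [10]
LOAD_FAST a → push -4. Stack: [10, -4]
BINARY_OP // → 10 // -4 = -3. Stack: [-3]
STORE_FAST m → m=-3. Stack: []
LOAD_FAST y → push 16. Stack: [16]
LOAD_CONST → push 3. Stack: [16, 3]
BINARY_OP * → 16 * 3 = 48. Stack: [48]
STORE_FAST y → y=48. Stack: []
LOAD_CONST → push 11. Stack: [11]
LOAD_FAST c → push 26. Stack: [11, 26]
BINARY_OP - → 11 - 26 = -15. Stack: [-15]
LOAD_CONST → push 8. Stack: [-15, 8]
LOAD_FAST y → push 48. Stack: [-15, 8, 48]
BINARY_OP + → 8 + 48 = 56. Stack: [-15, 56]
BINARY_OP * → -15 * 56 = -840. Stack: [-840]
STORE_FAST w → w=-840. Stack: []
LOAD_CONST → push 11. Stack: [11]
LOAD_FAST y → push 48. Stack: [11, 48]
BINARY_OP * → 11 * 48 = 528. Stack: [528]
LOAD_CONST → push 1. Stack: [528, 1]
BINARY_OP >> → 528 >> 1 = 264. Stack: [264]
STORE_FAST t → t=264. Stack: []
LOAD_FAST t → push 264. Stack: [264]
RETURN_VALUE → return 264.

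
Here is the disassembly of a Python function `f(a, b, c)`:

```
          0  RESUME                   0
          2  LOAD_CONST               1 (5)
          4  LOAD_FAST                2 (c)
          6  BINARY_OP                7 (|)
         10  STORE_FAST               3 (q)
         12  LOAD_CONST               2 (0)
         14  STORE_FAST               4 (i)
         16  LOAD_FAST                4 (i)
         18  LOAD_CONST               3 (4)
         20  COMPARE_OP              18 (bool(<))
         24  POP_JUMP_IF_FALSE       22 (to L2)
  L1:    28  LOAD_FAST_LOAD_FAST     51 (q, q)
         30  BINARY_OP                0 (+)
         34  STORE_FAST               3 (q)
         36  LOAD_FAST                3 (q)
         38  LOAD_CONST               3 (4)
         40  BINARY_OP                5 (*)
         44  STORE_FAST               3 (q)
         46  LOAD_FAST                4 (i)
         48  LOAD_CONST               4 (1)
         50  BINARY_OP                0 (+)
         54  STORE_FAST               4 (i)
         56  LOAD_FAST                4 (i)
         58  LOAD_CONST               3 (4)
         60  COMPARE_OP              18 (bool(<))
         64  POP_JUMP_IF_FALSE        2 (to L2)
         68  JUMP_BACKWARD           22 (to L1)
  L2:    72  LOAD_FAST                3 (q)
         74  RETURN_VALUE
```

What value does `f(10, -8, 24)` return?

118784

LOAD_CONST → push 5
LOAD_FAST c → push 24
BINARY_OP | → 5 | 24 = 29
STORE_FAST q → q=29
LOAD_CONST → push 0
STORE_FAST i → i=0
LOAD_FAST i → push 0
LOAD_CONST → push 4
COMPARE_OP bool(<) → 0 vs 4 = True
POP_JUMP_IF_FALSE → pop True; no jump
LOAD_FAST_LOAD_FAST q,q → push 29,29
BINARY_OP + → 29 + 29 = 58
STORE_FAST q → q=58
LOAD_FAST q → push 58
LOAD_CONST → push 4
BINARY_OP * → 58 * 4 = 232
STORE_FAST q → q=232
LOAD_FAST i → push 0
LOAD_CONST → push 1
BINARY_OP + → 0 + 1 = 1
STORE_FAST i → i=1
LOAD_FAST i → push 1
LOAD_CONST → push 4
COMPARE_OP bool(<) → 1 vs 4 = True
POP_JUMP_IF_FALSE → pop True; no jump
LOAD_FAST_LOAD_FAST q,q → push 232,232
BINARY_OP + → 232 + 232 = 464
STORE_FAST q → q=464
LOAD_FAST q → push 464
LOAD_CONST → push 4
BINARY_OP * → 464 * 4 = 1856
STORE_FAST q → q=1856
LOAD_FAST i → push 1
LOAD_CONST → push 1
BINARY_OP + → 1 + 1 = 2
STORE_FAST i → i=2
LOAD_FAST i → push 2
LOAD_CONST → push 4
COMPARE_OP bool(<) → 2 vs 4 = True
POP_JUMP_IF_FALSE → pop True; no jump
LOAD_FAST_LOAD_FAST q,q → push 1856,1856
BINARY_OP + → 1856 + 1856 = 3712
STORE_FAST q → q=3712
LOAD_FAST q → push 3712
LOAD_CONST → push 4
BINARY_OP * → 3712 * 4 = 14848
STORE_FAST q → q=14848
LOAD_FAST i → push 2
LOAD_CONST → push 1
BINARY_OP + → 2 + 1 = 3
STORE_FAST i → i=3
LOAD_FAST i → push 3
LOAD_CONST → push 4
COMPARE_OP bool(<) → 3 vs 4 = True
POP_JUMP_IF_FALSE → pop True; no jump
LOAD_FAST_LOAD_FAST q,q → push 14848,14848
BINARY_OP + → 14848 + 14848 = 29696
STORE_FAST q → q=29696
LOAD_FAST q → push 29696
LOAD_CONST → push 4
BINARY_OP * → 29696 * 4 = 118784
STORE_FAST q → q=118784
LOAD_FAST i → push 3
LOAD_CONST → push 1
BINARY_OP + → 3 + 1 = 4
STORE_FAST i → i=4
LOAD_FAST i → push 4
LOAD_CONST → push 4
COMPARE_OP bool(<) → 4 vs 4 = False
POP_JUMP_IF_FALSE → pop False; jump
LOAD_FAST q → push 118784
RETURN_VALUE → return 118784.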